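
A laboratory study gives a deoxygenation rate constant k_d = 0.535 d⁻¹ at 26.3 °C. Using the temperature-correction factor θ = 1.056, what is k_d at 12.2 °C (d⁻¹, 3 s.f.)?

k_d ≈ 0.248 d⁻¹

k_d(T₂) = k_d(T₁) · θ^(T₂−T₁) = 0.535 × 1.056^(12.2−26.3)
= 0.535 × 1.056^-14.1 = 0.535 × 0.4638 = 0.2481 d⁻¹.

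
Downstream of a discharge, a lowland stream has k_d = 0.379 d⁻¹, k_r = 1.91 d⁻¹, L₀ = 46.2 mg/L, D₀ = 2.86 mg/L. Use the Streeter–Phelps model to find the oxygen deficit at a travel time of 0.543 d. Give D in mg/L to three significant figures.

D ≈ 6.27 mg/L

k_d L₀/(k_r−k_d) = 0.379×46.2/(1.91−0.379) = 17.51/1.531 = 11.44 mg/L.
e^(−k_d t) = e^(−0.379×0.5430) = 0.8140; e^(−k_r t) = e^(−1.91×0.5430) = 0.3545.
D = 11.44 × (0.8140 − 0.3545) + 2.86 × 0.3545 = 5.256 + 1.014 = 6.269 mg/L.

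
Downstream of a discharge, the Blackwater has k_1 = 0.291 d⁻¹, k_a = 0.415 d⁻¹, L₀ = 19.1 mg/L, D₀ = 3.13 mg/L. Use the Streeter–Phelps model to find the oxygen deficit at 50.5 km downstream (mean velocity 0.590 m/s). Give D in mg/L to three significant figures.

D ≈ 5.96 mg/L

Travel time t = x/v = 50.5 km / (0.590 m/s) = 50500 m / 0.590 m/s = 85590 s = 0.9907 d.
k_1 L₀/(k_a−k_1) = 0.291×19.1/(0.415−0.291) = 5.558/0.1240 = 44.82 mg/L.
e^(−k_1 t) = e^(−0.291×0.9907) = 0.7495; e^(−k_a t) = e^(−0.415×0.9907) = 0.6629.
D = 44.82 × (0.7495 − 0.6629) + 3.13 × 0.6629 = 3.884 + 2.075 = 5.959 mg/L.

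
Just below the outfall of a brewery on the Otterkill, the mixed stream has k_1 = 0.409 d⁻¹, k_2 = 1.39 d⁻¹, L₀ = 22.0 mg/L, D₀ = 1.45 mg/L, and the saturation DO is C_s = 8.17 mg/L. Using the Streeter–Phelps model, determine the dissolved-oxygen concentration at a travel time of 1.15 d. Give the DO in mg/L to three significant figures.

k_1 L₀/(k_2−k_1) = 0.409×22.0/(1.39−0.409) = 8.998/0.9810 = 9.172 mg/L.
e^(−k_1 t) = e^(−0.409×1.150) = 0.6248; e^(−k_2 t) = e^(−1.39×1.150) = 0.2022.
D = 9.172 × (0.6248 − 0.2022) + 1.45 × 0.2022 = 3.876 + 0.2932 = 4.169 mg/L.
DO = C_s − D = 8.17 − 4.169 = 4.001 mg/L.

DO ≈ 4.00 mg/L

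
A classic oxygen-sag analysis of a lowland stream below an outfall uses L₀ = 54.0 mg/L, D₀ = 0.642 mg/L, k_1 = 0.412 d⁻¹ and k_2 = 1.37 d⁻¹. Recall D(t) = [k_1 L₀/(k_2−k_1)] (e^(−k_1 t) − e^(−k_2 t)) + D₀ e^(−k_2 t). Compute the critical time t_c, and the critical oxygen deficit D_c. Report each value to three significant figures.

t_c ≈ 1.22 d; D_c ≈ 9.80 mg/L

With k_2/k_1 = 3.325 and 1 − D₀(k_2−k_1)/(k_1 L₀) = 0.9724,
t_c = ln(3.325 × 0.9724) / (1.37 − 0.412) = ln(3.233) / 0.9580 = 1.174/0.9580 = 1.225 d.
D_c = (k_1/k_2) L₀ e^(−k_1 t_c) = (0.412/1.37) × 54.0 × e^(−0.412×1.225) = 0.3007 × 54.0 × 0.6037 = 9.804 mg/L.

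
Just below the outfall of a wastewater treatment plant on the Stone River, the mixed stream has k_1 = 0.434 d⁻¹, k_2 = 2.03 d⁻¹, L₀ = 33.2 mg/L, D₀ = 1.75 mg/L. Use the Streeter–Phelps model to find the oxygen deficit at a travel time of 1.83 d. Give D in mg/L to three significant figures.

D ≈ 3.90 mg/L

k_1 L₀/(k_2−k_1) = 0.434×33.2/(2.03−0.434) = 14.41/1.596 = 9.028 mg/L.
e^(−k_1 t) = e^(−0.434×1.830) = 0.4519; e^(−k_2 t) = e^(−2.03×1.830) = 0.02436.
D = 9.028 × (0.4519 − 0.02436) + 1.75 × 0.02436 = 3.860 + 0.04263 = 3.903 mg/L.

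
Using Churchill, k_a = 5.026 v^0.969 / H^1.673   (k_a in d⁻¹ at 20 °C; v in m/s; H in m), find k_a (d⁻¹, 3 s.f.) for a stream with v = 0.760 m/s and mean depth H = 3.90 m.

k_a ≈ 0.395 d⁻¹

k_a = 5.026 × 0.760^0.969 / 3.90^1.673 = 5.026 × 0.7665 / 9.747 = 0.3953 d⁻¹.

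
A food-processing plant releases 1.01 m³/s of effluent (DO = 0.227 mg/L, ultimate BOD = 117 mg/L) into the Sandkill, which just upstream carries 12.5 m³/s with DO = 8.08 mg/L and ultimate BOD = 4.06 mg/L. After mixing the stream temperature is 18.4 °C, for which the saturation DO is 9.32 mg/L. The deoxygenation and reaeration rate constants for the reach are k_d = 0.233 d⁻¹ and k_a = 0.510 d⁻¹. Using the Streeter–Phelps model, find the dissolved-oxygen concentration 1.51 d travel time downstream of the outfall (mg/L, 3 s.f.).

Mixed DO = (12.5×8.08 + 1.01×0.227)/(12.5+1.01) = 101.2/13.51 = 7.493 mg/L.
Mixed L₀ = (12.5×4.06 + 1.01×117)/(13.51) = 168.9/13.51 = 12.50 mg/L.
Initial deficit D₀ = C_s − DO₀ = 9.32 − 7.493 = 1.827 mg/L.
D(1.51) = [0.233×12.50/(0.510−0.233)](e^(−0.233×1.51) − e^(−0.510×1.51)) + 1.827 e^(−0.510×1.51)
= 10.52 × (0.7034 − 0.4630) + 1.827 × 0.4630 = 3.375 mg/L.
DO = 9.32 − 3.375 = 5.945 mg/L.

DO ≈ 5.95 mg/L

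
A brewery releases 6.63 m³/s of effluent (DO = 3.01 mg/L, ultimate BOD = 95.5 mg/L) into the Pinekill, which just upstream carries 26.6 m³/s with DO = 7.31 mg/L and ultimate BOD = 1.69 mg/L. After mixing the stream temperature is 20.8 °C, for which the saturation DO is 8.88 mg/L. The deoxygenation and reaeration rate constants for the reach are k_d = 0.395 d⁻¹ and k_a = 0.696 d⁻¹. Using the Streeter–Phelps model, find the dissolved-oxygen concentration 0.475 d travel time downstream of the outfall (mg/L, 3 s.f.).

Mixed DO = (26.6×7.31 + 6.63×3.01)/(26.6+6.63) = 214.4/33.23 = 6.452 mg/L.
Mixed L₀ = (26.6×1.69 + 6.63×95.5)/(33.23) = 678.1/33.23 = 20.41 mg/L.
Initial deficit D₀ = C_s − DO₀ = 8.88 − 6.452 = 2.428 mg/L.
D(0.475) = [0.395×20.41/(0.696−0.395)](e^(−0.395×0.475) − e^(−0.696×0.475)) + 2.428 e^(−0.696×0.475)
= 26.78 × (0.8289 − 0.7185) + 2.428 × 0.7185 = 4.702 mg/L.
DO = 8.88 − 4.702 = 4.178 mg/L.

DO ≈ 4.18 mg/L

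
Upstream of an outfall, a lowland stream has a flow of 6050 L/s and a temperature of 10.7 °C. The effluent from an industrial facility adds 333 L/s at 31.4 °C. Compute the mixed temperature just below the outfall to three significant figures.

Flow-weighted mixing: C = (Q_r C_r + Q_w C_w)/(Q_r + Q_w)
= (6050×10.7 + 333×31.4)/(6050 + 333) = 75190/6383 = 11.78 °C.

11.8 °C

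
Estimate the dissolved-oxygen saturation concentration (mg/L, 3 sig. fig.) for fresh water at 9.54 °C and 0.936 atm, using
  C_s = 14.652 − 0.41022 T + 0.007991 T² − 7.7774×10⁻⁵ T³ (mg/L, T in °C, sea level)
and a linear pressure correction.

At sea level: C_s = 14.652 − 0.41022×9.54 + 0.007991×9.54² − 7.7774×10⁻⁵×9.54³ = 11.40 mg/L.
Pressure correction: C_s' = 11.40 × 0.936 = 10.67 mg/L.

C_s ≈ 10.7 mg/L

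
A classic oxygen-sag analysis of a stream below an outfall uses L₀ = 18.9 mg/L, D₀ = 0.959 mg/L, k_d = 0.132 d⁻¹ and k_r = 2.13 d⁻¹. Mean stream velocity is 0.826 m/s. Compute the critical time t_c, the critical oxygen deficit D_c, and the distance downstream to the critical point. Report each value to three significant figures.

With k_r/k_d = 16.14 and 1 − D₀(k_r−k_d)/(k_d L₀) = 0.2320,
t_c = ln(16.14 × 0.2320) / (2.13 − 0.132) = ln(3.743) / 1.998 = 1.320/1.998 = 0.6606 d.
D_c = (k_d/k_r) L₀ e^(−k_d t_c) = (0.132/2.13) × 18.9 × e^(−0.132×0.6606) = 0.06197 × 18.9 × 0.9165 = 1.073 mg/L.
x_c = v t_c = 0.826 m/s × 0.6606 d × 86400 s/d = 47150 m ≈ 47.1 km.

t_c ≈ 0.661 d; D_c ≈ 1.07 mg/L; x_c ≈ 47.1 km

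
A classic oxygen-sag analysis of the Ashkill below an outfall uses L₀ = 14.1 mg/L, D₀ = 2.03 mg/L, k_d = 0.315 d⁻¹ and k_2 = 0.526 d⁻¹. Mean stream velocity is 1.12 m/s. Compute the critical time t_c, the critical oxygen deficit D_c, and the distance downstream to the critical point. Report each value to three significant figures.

t_c ≈ 1.95 d; D_c ≈ 4.57 mg/L; x_c ≈ 189 km

With k_2/k_d = 1.670 and 1 − D₀(k_2−k_d)/(k_d L₀) = 0.9036,
t_c = ln(1.670 × 0.9036) / (0.526 − 0.315) = ln(1.509) / 0.2110 = 0.4113/0.2110 = 1.949 d.
D_c = (k_d/k_2) L₀ e^(−k_d t_c) = (0.315/0.526) × 14.1 × e^(−0.315×1.949) = 0.5989 × 14.1 × 0.5412 = 4.569 mg/L.
x_c = v t_c = 1.12 m/s × 1.949 d × 86400 s/d = 188600 m ≈ 189 km.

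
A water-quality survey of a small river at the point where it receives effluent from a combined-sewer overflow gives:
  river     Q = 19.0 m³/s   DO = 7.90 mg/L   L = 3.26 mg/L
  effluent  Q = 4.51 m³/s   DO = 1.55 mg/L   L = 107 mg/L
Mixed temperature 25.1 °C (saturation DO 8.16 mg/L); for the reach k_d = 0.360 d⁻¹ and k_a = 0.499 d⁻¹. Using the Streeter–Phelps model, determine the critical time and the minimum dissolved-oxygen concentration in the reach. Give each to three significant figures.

Mixed DO = (19.0×7.90 + 4.51×1.55)/(19.0+4.51) = 157.1/23.51 = 6.682 mg/L.
Mixed L₀ = (19.0×3.26 + 4.51×107)/(23.51) = 544.5/23.51 = 23.16 mg/L.
Initial deficit D₀ = C_s − DO₀ = 8.16 − 6.682 = 1.478 mg/L.
t_c = (1/0.1390) ln[(0.499/0.360)(1 − 1.478×0.1390/(0.360×23.16))] = 7.194 × ln(1.352) = 2.169 d.
D_c = (0.360/0.499) × 23.16 × e^(−0.360×2.169) = 0.7214 × 23.16 × 0.4579 = 7.652 mg/L.
Minimum DO = 8.16 − 7.652 = 0.5080 mg/L.

t_c ≈ 2.17 d; minimum DO ≈ 0.508 mg/L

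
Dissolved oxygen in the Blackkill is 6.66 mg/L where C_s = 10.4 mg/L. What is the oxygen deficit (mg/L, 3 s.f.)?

D = C_s − C = 10.4 − 6.66 = 3.74 mg/L.

D ≈ 3.74 mg/L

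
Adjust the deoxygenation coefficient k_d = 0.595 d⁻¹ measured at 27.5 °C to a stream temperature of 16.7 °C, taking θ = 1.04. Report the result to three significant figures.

k_d(T₂) = k_d(T₁) · θ^(T₂−T₁) = 0.595 × 1.04^(16.7−27.5)
= 0.595 × 1.04^-10.8 = 0.595 × 0.6547 = 0.3895 d⁻¹.

k_d ≈ 0.390 d⁻¹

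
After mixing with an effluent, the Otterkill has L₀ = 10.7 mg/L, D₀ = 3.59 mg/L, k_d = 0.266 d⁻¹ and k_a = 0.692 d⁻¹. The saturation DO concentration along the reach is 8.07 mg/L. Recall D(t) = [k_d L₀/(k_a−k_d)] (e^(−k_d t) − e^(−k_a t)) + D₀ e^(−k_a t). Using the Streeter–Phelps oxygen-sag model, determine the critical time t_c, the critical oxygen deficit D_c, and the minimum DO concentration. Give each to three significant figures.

t_c = [1/(k_a−k_d)] ln[(k_a/k_d)(1 − D₀(k_a−k_d)/(k_d L₀))]
= [1/(0.692−0.266)] ln[(0.692/0.266)(1 − 3.59×0.4260/(0.266×10.7))]
= (1/0.4260) ln[2.602 × 0.4627] = 2.347 × ln(1.204) = 2.347 × 0.1854 = 0.4351 d.
D_c = (k_d/k_a) L₀ e^(−k_d t_c) = (0.266/0.692) × 10.7 × e^(−0.266×0.4351) = 0.3844 × 10.7 × 0.8907 = 3.663 mg/L.
Minimum DO = C_s − D_c = 8.07 − 3.663 = 4.407 mg/L.

t_c ≈ 0.435 d; D_c ≈ 3.66 mg/L; min DO ≈ 4.41 mg/L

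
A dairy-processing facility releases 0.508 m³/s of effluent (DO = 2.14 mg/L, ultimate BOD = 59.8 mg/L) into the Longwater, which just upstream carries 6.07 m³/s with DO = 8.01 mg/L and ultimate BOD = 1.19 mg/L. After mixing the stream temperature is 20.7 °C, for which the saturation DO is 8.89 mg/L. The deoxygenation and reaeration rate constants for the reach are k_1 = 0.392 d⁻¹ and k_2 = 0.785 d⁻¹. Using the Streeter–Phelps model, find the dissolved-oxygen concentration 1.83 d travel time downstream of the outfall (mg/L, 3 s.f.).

Mixed DO = (6.07×8.01 + 0.508×2.14)/(6.07+0.508) = 49.71/6.578 = 7.557 mg/L.
Mixed L₀ = (6.07×1.19 + 0.508×59.8)/(6.578) = 37.60/6.578 = 5.716 mg/L.
Initial deficit D₀ = C_s − DO₀ = 8.89 − 7.557 = 1.333 mg/L.
D(1.83) = [0.392×5.716/(0.785−0.392)](e^(−0.392×1.83) − e^(−0.785×1.83)) + 1.333 e^(−0.785×1.83)
= 5.702 × (0.4880 − 0.2377) + 1.333 × 0.2377 = 1.744 mg/L.
DO = 8.89 − 1.744 = 7.146 mg/L.

DO ≈ 7.15 mg/L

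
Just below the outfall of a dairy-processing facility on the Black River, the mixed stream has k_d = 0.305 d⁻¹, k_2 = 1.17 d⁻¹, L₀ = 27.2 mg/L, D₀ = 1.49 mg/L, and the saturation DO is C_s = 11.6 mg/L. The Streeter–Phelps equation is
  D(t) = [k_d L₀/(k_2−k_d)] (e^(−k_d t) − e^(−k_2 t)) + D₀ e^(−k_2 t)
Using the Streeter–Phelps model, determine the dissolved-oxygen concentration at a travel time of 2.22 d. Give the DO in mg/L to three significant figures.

DO ≈ 7.33 mg/L

k_d L₀/(k_2−k_d) = 0.305×27.2/(1.17−0.305) = 8.296/0.8650 = 9.591 mg/L.
e^(−k_d t) = e^(−0.305×2.220) = 0.5081; e^(−k_2 t) = e^(−1.17×2.220) = 0.07447.
D = 9.591 × (0.5081 − 0.07447) + 1.49 × 0.07447 = 4.159 + 0.1110 = 4.270 mg/L.
DO = C_s − D = 11.6 − 4.270 = 7.330 mg/L.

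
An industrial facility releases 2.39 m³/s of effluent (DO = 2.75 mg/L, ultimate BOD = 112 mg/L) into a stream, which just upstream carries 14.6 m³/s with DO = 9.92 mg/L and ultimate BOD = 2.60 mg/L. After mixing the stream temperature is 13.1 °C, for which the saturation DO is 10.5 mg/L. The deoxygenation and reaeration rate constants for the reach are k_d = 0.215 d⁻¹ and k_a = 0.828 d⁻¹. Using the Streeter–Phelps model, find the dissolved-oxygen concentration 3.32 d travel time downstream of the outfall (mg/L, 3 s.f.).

DO ≈ 7.71 mg/L

Mixed DO = (14.6×9.92 + 2.39×2.75)/(14.6+2.39) = 151.4/16.99 = 8.911 mg/L.
Mixed L₀ = (14.6×2.60 + 2.39×112)/(16.99) = 305.6/16.99 = 17.99 mg/L.
Initial deficit D₀ = C_s − DO₀ = 10.5 − 8.911 = 1.589 mg/L.
D(3.32) = [0.215×17.99/(0.828−0.215)](e^(−0.215×3.32) − e^(−0.828×3.32)) + 1.589 e^(−0.828×3.32)
= 6.309 × (0.4898 − 0.06399) + 1.589 × 0.06399 = 2.788 mg/L.
DO = 10.5 − 2.788 = 7.712 mg/L.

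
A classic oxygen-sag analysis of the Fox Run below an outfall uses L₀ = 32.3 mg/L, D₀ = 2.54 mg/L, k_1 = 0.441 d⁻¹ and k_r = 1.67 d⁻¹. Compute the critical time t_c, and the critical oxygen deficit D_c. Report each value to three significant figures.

With k_r/k_1 = 3.787 and 1 − D₀(k_r−k_1)/(k_1 L₀) = 0.7808,
t_c = ln(3.787 × 0.7808) / (1.67 − 0.441) = ln(2.957) / 1.229 = 1.084/1.229 = 0.8821 d.
D_c = (k_1/k_r) L₀ e^(−k_1 t_c) = (0.441/1.67) × 32.3 × e^(−0.441×0.8821) = 0.2641 × 32.3 × 0.6777 = 5.781 mg/L.

t_c ≈ 0.882 d; D_c ≈ 5.78 mg/L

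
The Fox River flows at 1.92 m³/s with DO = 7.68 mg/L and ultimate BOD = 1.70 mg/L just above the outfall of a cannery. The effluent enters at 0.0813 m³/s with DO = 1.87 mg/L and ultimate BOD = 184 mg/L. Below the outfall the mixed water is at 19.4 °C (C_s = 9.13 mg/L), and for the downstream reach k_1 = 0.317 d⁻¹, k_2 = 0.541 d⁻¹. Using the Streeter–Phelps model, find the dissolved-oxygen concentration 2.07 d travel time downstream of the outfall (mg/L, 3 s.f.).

Mixed DO = (1.92×7.68 + 0.0813×1.87)/(1.92+0.0813) = 14.90/2.001 = 7.444 mg/L.
Mixed L₀ = (1.92×1.70 + 0.0813×184)/(2.001) = 18.22/2.001 = 9.106 mg/L.
Initial deficit D₀ = C_s − DO₀ = 9.13 − 7.444 = 1.686 mg/L.
D(2.07) = [0.317×9.106/(0.541−0.317)](e^(−0.317×2.07) − e^(−0.541×2.07)) + 1.686 e^(−0.541×2.07)
= 12.89 × (0.5188 − 0.3263) + 1.686 × 0.3263 = 3.031 mg/L.
DO = 9.13 − 3.031 = 6.099 mg/L.

DO ≈ 6.10 mg/L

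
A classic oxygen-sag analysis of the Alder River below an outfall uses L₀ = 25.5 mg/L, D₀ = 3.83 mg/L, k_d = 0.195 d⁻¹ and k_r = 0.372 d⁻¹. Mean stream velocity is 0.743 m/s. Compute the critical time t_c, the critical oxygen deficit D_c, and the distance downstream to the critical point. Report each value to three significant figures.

At the critical point dD/dt = 0, so k_d L₀ e^(−k_d t) = k_r D. Substituting D(t) from the Streeter–Phelps equation and solving for t gives
t_c = ln[(k_r/k_d)(1 − D₀(k_r−k_d)/(k_d L₀))] / (k_r−k_d).
Here k_r−k_d = 0.1770 d⁻¹ and 1 − D₀(k_r−k_d)/(k_d L₀) = 1 − 3.83×0.1770/(0.195×25.5) = 0.8637, so
t_c = ln(1.908 × 0.8637) / 0.1770 = 0.4993 / 0.1770 = 2.821 d.
L(t_c) = L₀ e^(−k_d t_c) = 25.5 × 0.5769 = 14.71 mg/L, and at the critical point k_r D_c = k_d L, so D_c = (0.195/0.372) × 14.71 = 7.711 mg/L.
x_c = v t_c = 0.743 m/s × 2.821 d × 86400 s/d = 181100 m ≈ 181 km.

t_c ≈ 2.82 d; D_c ≈ 7.71 mg/L; x_c ≈ 181 km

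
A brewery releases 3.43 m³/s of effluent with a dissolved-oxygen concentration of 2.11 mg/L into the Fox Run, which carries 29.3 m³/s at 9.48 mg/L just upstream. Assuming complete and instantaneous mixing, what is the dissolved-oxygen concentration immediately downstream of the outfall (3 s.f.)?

8.71 mg/L

Flow-weighted mixing: C = (Q_r C_r + Q_w C_w)/(Q_r + Q_w)
= (29.3×9.48 + 3.43×2.11)/(29.3 + 3.43) = 285.0/32.73 = 8.708 mg/L.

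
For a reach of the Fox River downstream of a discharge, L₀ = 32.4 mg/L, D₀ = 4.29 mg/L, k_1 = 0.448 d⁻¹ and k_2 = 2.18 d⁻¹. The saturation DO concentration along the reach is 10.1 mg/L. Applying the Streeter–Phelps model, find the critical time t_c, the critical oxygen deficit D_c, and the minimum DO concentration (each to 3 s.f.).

t_c ≈ 0.499 d; D_c ≈ 5.32 mg/L; min DO ≈ 4.78 mg/L

With k_2/k_1 = 4.866 and 1 − D₀(k_2−k_1)/(k_1 L₀) = 0.4881,
t_c = ln(4.866 × 0.4881) / (2.18 − 0.448) = ln(2.375) / 1.732 = 0.8651/1.732 = 0.4995 d.
D_c = (k_1/k_2) L₀ e^(−k_1 t_c) = (0.448/2.18) × 32.4 × e^(−0.448×0.4995) = 0.2055 × 32.4 × 0.7995 = 5.323 mg/L.
Minimum DO = C_s − D_c = 10.1 − 5.323 = 4.777 mg/L.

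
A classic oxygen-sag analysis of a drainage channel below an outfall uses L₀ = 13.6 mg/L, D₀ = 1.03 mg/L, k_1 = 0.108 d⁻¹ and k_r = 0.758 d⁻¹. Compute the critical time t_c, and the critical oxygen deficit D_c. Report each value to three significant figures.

t_c = [1/(k_r−k_1)] ln[(k_r/k_1)(1 − D₀(k_r−k_1)/(k_1 L₀))]
= [1/(0.758−0.108)] ln[(0.758/0.108)(1 − 1.03×0.6500/(0.108×13.6))]
= (1/0.6500) ln[7.019 × 0.5442] = 1.538 × ln(3.819) = 1.538 × 1.340 = 2.062 d.
D_c = (k_1/k_r) L₀ e^(−k_1 t_c) = (0.108/0.758) × 13.6 × e^(−0.108×2.062) = 0.1425 × 13.6 × 0.8004 = 1.551 mg/L.

t_c ≈ 2.06 d; D_c ≈ 1.55 mg/L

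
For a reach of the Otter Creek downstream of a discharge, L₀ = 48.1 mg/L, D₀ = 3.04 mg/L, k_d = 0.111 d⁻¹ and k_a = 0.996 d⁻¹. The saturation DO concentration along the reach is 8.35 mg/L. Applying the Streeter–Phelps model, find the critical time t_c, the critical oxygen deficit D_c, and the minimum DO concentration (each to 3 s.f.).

t_c = [1/(k_a−k_d)] ln[(k_a/k_d)(1 − D₀(k_a−k_d)/(k_d L₀))]
= [1/(0.996−0.111)] ln[(0.996/0.111)(1 − 3.04×0.8850/(0.111×48.1))]
= (1/0.8850) ln[8.973 × 0.4961] = 1.130 × ln(4.451) = 1.130 × 1.493 = 1.687 d.
L(t_c) = L₀ e^(−k_d t_c) = 48.1 × 0.8292 = 39.88 mg/L, and at the critical point k_a D_c = k_d L, so D_c = (0.111/0.996) × 39.88 = 4.445 mg/L.
Minimum DO = C_s − D_c = 8.35 − 4.445 = 3.905 mg/L.

t_c ≈ 1.69 d; D_c ≈ 4.44 mg/L; min DO ≈ 3.91 mg/L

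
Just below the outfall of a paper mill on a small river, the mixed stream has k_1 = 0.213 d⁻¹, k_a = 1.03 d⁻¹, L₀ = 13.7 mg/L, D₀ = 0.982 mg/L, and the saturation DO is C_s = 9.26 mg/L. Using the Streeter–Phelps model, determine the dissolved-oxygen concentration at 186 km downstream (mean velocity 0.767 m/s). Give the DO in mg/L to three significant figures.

DO ≈ 7.44 mg/L

Travel time t = x/v = 186 km / (0.767 m/s) = 186000 m / 0.767 m/s = 242500 s = 2.807 d.
k_1 L₀/(k_a−k_1) = 0.213×13.7/(1.03−0.213) = 2.918/0.8170 = 3.572 mg/L.
e^(−k_1 t) = e^(−0.213×2.807) = 0.5500; e^(−k_a t) = e^(−1.03×2.807) = 0.05552.
D = 3.572 × (0.5500 − 0.05552) + 0.982 × 0.05552 = 1.766 + 0.05452 = 1.821 mg/L.
DO = C_s − D = 9.26 − 1.821 = 7.439 mg/L.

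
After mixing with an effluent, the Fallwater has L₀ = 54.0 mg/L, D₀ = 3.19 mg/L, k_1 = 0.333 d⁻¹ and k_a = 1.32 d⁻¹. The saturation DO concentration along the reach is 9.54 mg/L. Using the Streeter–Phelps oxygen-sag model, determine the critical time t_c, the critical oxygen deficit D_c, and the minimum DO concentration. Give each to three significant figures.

t_c ≈ 1.20 d; D_c ≈ 9.13 mg/L; min DO ≈ 0.406 mg/L

With k_a/k_1 = 3.964 and 1 − D₀(k_a−k_1)/(k_1 L₀) = 0.8249,
t_c = ln(3.964 × 0.8249) / (1.32 − 0.333) = ln(3.270) / 0.9870 = 1.185/0.9870 = 1.200 d.
D_c = (k_1/k_a) L₀ e^(−k_1 t_c) = (0.333/1.32) × 54.0 × e^(−0.333×1.200) = 0.2523 × 54.0 × 0.6705 = 9.134 mg/L.
Minimum DO = C_s − D_c = 9.54 − 9.134 = 0.4059 mg/L.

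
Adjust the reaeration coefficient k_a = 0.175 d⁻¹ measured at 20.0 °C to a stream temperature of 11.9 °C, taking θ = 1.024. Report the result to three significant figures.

k_a(T₂) = k_a(T₁) · θ^(T₂−T₁) = 0.175 × 1.024^(11.9−20.0)
= 0.175 × 1.024^-8.10 = 0.175 × 0.8252 = 0.1444 d⁻¹.

k_a ≈ 0.144 d⁻¹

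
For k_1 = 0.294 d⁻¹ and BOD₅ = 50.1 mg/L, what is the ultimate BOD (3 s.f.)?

BOD₅ = L₀(1 − e^(−5k_1)) ⇒ L₀ = BOD₅ / (1 − e^(−5×0.294))
= 50.1 / (1 − 0.2299) = 50.1 / 0.7701 = 65.06 mg/L.

L₀ ≈ 65.1 mg/L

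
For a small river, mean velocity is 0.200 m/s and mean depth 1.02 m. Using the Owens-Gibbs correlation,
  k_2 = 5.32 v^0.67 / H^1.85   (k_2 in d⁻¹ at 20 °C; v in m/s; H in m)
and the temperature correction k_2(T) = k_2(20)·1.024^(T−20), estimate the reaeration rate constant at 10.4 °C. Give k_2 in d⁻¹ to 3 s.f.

k_2 ≈ 1.39 d⁻¹

k_2(20) = 5.32 × 0.200^0.67 / 1.02^1.85 = 5.32 × 0.3402 / 1.037 = 1.745 d⁻¹.
k_2(10.4) = 1.745 × 1.024^(10.4−20) = 1.745 × 0.7964 = 1.389 d⁻¹.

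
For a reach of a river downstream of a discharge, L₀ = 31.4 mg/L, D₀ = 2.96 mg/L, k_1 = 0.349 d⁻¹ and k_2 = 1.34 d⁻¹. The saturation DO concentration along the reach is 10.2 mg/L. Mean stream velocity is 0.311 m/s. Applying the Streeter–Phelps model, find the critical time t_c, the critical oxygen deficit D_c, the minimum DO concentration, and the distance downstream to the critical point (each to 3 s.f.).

t_c ≈ 1.04 d; D_c ≈ 5.68 mg/L; min DO ≈ 4.52 mg/L; x_c ≈ 28.0 km

With k_2/k_1 = 3.840 and 1 − D₀(k_2−k_1)/(k_1 L₀) = 0.7323,
t_c = ln(3.840 × 0.7323) / (1.34 − 0.349) = ln(2.812) / 0.9910 = 1.034/0.9910 = 1.043 d.
L(t_c) = L₀ e^(−k_1 t_c) = 31.4 × 0.6948 = 21.82 mg/L, and at the critical point k_2 D_c = k_1 L, so D_c = (0.349/1.34) × 21.82 = 5.682 mg/L.
Minimum DO = C_s − D_c = 10.2 − 5.682 = 4.518 mg/L.
x_c = v t_c = 0.311 m/s × 1.043 d × 86400 s/d = 28030 m ≈ 28.0 km.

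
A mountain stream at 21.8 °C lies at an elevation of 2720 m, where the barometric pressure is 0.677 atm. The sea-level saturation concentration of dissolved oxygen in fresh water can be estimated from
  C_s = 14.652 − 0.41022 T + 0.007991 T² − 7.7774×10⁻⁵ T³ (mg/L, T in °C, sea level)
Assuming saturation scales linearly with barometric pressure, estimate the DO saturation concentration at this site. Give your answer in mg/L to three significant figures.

At sea level: C_s = 14.652 − 0.41022×21.8 + 0.007991×21.8² − 7.7774×10⁻⁵×21.8³ = 8.701 mg/L.
Pressure correction: C_s' = 8.701 × 0.677 = 5.891 mg/L.

C_s ≈ 5.89 mg/L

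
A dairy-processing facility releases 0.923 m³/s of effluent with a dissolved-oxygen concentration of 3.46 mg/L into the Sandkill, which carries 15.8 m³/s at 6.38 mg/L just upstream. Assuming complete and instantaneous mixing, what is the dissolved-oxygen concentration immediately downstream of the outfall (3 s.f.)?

6.22 mg/L

Flow-weighted mixing: C = (Q_r C_r + Q_w C_w)/(Q_r + Q_w)
= (15.8×6.38 + 0.923×3.46)/(15.8 + 0.923) = 104.0/16.72 = 6.219 mg/L.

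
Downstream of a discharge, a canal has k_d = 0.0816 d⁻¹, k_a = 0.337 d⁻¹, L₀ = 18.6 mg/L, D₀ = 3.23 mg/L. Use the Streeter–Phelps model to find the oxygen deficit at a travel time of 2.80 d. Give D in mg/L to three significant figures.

D ≈ 3.67 mg/L

k_d L₀/(k_a−k_d) = 0.0816×18.6/(0.337−0.0816) = 1.518/0.2554 = 5.943 mg/L.
e^(−k_d t) = e^(−0.0816×2.800) = 0.7957; e^(−k_a t) = e^(−0.337×2.800) = 0.3892.
D = 5.943 × (0.7957 − 0.3892) + 3.23 × 0.3892 = 2.416 + 1.257 = 3.673 mg/L.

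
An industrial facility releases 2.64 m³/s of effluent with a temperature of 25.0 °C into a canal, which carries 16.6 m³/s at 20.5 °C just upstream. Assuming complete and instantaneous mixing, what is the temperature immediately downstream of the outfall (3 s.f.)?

21.1 °C

Flow-weighted mixing: C = (Q_r C_r + Q_w C_w)/(Q_r + Q_w)
= (16.6×20.5 + 2.64×25.0)/(16.6 + 2.64) = 406.3/19.24 = 21.12 °C.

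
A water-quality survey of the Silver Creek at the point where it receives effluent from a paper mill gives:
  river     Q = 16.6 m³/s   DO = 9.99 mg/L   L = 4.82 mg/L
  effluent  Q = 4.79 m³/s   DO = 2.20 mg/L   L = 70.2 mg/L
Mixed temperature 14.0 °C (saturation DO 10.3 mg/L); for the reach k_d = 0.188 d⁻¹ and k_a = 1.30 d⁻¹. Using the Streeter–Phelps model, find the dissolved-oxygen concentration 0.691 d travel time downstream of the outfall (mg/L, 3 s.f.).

Mixed DO = (16.6×9.99 + 4.79×2.20)/(16.6+4.79) = 176.4/21.39 = 8.246 mg/L.
Mixed L₀ = (16.6×4.82 + 4.79×70.2)/(21.39) = 416.3/21.39 = 19.46 mg/L.
Initial deficit D₀ = C_s − DO₀ = 10.3 − 8.246 = 2.054 mg/L.
D(0.691) = [0.188×19.46/(1.30−0.188)](e^(−0.188×0.691) − e^(−1.30×0.691)) + 2.054 e^(−1.30×0.691)
= 3.290 × (0.8782 − 0.4073) + 2.054 × 0.4073 = 2.386 mg/L.
DO = 10.3 − 2.386 = 7.914 mg/L.

DO ≈ 7.91 mg/L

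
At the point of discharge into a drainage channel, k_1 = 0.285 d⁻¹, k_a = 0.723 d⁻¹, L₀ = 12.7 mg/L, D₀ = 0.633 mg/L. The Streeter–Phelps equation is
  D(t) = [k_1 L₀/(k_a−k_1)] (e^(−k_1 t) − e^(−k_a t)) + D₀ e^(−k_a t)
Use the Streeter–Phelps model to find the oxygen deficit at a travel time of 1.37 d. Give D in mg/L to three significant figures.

k_1 L₀/(k_a−k_1) = 0.285×12.7/(0.723−0.285) = 3.619/0.4380 = 8.264 mg/L.
e^(−k_1 t) = e^(−0.285×1.370) = 0.6768; e^(−k_a t) = e^(−0.723×1.370) = 0.3714.
D = 8.264 × (0.6768 − 0.3714) + 0.633 × 0.3714 = 2.523 + 0.2351 = 2.759 mg/L.

D ≈ 2.76 mg/L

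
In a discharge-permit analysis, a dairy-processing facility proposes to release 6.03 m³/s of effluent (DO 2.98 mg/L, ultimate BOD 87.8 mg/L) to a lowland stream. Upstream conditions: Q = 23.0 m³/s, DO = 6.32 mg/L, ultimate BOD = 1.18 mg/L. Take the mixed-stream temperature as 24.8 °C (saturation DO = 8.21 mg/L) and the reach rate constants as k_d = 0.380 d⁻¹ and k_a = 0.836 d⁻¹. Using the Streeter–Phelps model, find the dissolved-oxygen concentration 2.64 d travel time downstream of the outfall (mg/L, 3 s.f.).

Mixed DO = (23.0×6.32 + 6.03×2.98)/(23.0+6.03) = 163.3/29.03 = 5.626 mg/L.
Mixed L₀ = (23.0×1.18 + 6.03×87.8)/(29.03) = 556.6/29.03 = 19.17 mg/L.
Initial deficit D₀ = C_s − DO₀ = 8.21 − 5.626 = 2.584 mg/L.
D(2.64) = [0.380×19.17/(0.836−0.380)](e^(−0.380×2.64) − e^(−0.836×2.64)) + 2.584 e^(−0.836×2.64)
= 15.98 × (0.3667 − 0.1100) + 2.584 × 0.1100 = 4.385 mg/L.
DO = 8.21 − 4.385 = 3.825 mg/L.

DO ≈ 3.82 mg/L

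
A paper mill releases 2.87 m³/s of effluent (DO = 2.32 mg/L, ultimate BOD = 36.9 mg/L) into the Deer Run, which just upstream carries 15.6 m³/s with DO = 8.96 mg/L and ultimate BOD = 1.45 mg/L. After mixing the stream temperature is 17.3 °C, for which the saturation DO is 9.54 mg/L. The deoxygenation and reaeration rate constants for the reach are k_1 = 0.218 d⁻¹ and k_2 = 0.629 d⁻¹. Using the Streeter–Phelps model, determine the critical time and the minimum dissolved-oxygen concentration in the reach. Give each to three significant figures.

t_c ≈ 1.18 d; minimum DO ≈ 7.68 mg/L

Mixed DO = (15.6×8.96 + 2.87×2.32)/(15.6+2.87) = 146.4/18.47 = 7.928 mg/L.
Mixed L₀ = (15.6×1.45 + 2.87×36.9)/(18.47) = 128.5/18.47 = 6.958 mg/L.
Initial deficit D₀ = C_s − DO₀ = 9.54 − 7.928 = 1.612 mg/L.
t_c = (1/0.4110) ln[(0.629/0.218)(1 − 1.612×0.4110/(0.218×6.958))] = 2.433 × ln(1.625) = 1.182 d.
D_c = (0.218/0.629) × 6.958 × e^(−0.218×1.182) = 0.3466 × 6.958 × 0.7729 = 1.864 mg/L.
Minimum DO = 9.54 − 1.864 = 7.676 mg/L.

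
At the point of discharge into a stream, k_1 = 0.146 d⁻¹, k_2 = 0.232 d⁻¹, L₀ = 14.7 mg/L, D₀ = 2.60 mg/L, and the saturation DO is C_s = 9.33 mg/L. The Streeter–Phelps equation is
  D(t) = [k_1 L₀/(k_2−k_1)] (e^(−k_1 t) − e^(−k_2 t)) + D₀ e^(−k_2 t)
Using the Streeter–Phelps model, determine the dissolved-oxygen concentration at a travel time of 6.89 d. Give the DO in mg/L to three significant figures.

k_1 L₀/(k_2−k_1) = 0.146×14.7/(0.232−0.146) = 2.146/0.08600 = 24.96 mg/L.
e^(−k_1 t) = e^(−0.146×6.890) = 0.3657; e^(−k_2 t) = e^(−0.232×6.890) = 0.2022.
D = 24.96 × (0.3657 − 0.2022) + 2.60 × 0.2022 = 4.080 + 0.5257 = 4.606 mg/L.
DO = C_s − D = 9.33 − 4.606 = 4.724 mg/L.

DO ≈ 4.72 mg/L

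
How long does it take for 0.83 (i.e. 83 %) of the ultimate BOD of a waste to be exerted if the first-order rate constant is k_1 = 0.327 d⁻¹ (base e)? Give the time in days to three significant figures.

y/L₀ = 1 − e^(−k_1 t) = 0.83 ⇒ e^(−k_1 t) = 0.170
t = −ln(0.170) / 0.327 = 1.772 / 0.327 = 5.419 d.

t ≈ 5.42 d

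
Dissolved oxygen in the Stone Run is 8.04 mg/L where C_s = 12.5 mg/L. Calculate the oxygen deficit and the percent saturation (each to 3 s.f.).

D ≈ 4.46 mg/L; 64.3 % saturation

D = C_s − C = 12.5 − 8.04 = 4.46 mg/L.
% saturation = 8.04/12.5 × 100 = 64.3 %.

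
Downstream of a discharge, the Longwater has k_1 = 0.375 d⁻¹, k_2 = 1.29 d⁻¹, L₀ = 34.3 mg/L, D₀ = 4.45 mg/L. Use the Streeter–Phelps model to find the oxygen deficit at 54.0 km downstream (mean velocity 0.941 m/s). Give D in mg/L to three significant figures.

D ≈ 6.88 mg/L

Travel time t = x/v = 54.0 km / (0.941 m/s) = 54000 m / 0.941 m/s = 57390 s = 0.6642 d.
k_1 L₀/(k_2−k_1) = 0.375×34.3/(1.29−0.375) = 12.86/0.9150 = 14.06 mg/L.
e^(−k_1 t) = e^(−0.375×0.6642) = 0.7795; e^(−k_2 t) = e^(−1.29×0.6642) = 0.4245.
D = 14.06 × (0.7795 − 0.4245) + 4.45 × 0.4245 = 4.990 + 1.889 = 6.880 mg/L.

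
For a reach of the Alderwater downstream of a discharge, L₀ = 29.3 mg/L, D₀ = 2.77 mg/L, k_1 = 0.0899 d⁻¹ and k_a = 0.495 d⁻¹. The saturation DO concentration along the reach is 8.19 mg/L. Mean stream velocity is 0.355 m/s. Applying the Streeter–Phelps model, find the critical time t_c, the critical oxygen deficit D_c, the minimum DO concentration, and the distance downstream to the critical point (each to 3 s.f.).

t_c = [1/(k_a−k_1)] ln[(k_a/k_1)(1 − D₀(k_a−k_1)/(k_1 L₀))]
= [1/(0.495−0.0899)] ln[(0.495/0.0899)(1 − 2.77×0.4051/(0.0899×29.3))]
= (1/0.4051) ln[5.506 × 0.5740] = 2.469 × ln(3.160) = 2.469 × 1.151 = 2.841 d.
D_c = (k_1/k_a) L₀ e^(−k_1 t_c) = (0.0899/0.495) × 29.3 × e^(−0.0899×2.841) = 0.1816 × 29.3 × 0.7746 = 4.122 mg/L.
Minimum DO = C_s − D_c = 8.19 − 4.122 = 4.068 mg/L.
x_c = v t_c = 0.355 m/s × 2.841 d × 86400 s/d = 87130 m ≈ 87.1 km.

t_c ≈ 2.84 d; D_c ≈ 4.12 mg/L; min DO ≈ 4.07 mg/L; x_c ≈ 87.1 km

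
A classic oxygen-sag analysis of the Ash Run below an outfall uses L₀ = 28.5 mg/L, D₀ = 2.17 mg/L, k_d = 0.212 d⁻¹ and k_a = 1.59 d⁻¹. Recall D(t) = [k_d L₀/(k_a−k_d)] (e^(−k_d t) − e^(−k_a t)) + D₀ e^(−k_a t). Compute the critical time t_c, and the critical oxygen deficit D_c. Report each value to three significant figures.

t_c ≈ 0.967 d; D_c ≈ 3.10 mg/L

With k_a/k_d = 7.500 and 1 − D₀(k_a−k_d)/(k_d L₀) = 0.5051,
t_c = ln(7.500 × 0.5051) / (1.59 − 0.212) = ln(3.788) / 1.378 = 1.332/1.378 = 0.9665 d.
L(t_c) = L₀ e^(−k_d t_c) = 28.5 × 0.8147 = 23.22 mg/L, and at the critical point k_a D_c = k_d L, so D_c = (0.212/1.59) × 23.22 = 3.096 mg/L.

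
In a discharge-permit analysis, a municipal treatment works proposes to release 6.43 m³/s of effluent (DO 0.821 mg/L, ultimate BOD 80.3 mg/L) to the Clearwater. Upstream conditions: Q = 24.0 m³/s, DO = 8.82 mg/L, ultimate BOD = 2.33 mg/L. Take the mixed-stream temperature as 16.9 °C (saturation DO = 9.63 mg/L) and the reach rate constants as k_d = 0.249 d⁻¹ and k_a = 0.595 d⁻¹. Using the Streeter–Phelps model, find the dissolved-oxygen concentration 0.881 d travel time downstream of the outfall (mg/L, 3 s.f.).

Mixed DO = (24.0×8.82 + 6.43×0.821)/(24.0+6.43) = 217.0/30.43 = 7.130 mg/L.
Mixed L₀ = (24.0×2.33 + 6.43×80.3)/(30.43) = 572.2/30.43 = 18.81 mg/L.
Initial deficit D₀ = C_s − DO₀ = 9.63 − 7.130 = 2.500 mg/L.
D(0.881) = [0.249×18.81/(0.595−0.249)](e^(−0.249×0.881) − e^(−0.595×0.881)) + 2.500 e^(−0.595×0.881)
= 13.53 × (0.8030 − 0.5920) + 2.500 × 0.5920 = 4.336 mg/L.
DO = 9.63 − 4.336 = 5.294 mg/L.

DO ≈ 5.29 mg/L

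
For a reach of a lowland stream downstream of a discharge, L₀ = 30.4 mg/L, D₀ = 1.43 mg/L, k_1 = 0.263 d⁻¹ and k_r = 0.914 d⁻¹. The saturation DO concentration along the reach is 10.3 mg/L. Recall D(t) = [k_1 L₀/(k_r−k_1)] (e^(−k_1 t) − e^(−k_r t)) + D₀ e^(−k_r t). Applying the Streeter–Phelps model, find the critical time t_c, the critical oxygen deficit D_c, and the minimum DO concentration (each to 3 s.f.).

t_c ≈ 1.72 d; D_c ≈ 5.56 mg/L; min DO ≈ 4.74 mg/L

At the critical point dD/dt = 0, so k_1 L₀ e^(−k_1 t) = k_r D. Substituting D(t) from the Streeter–Phelps equation and solving for t gives
t_c = ln[(k_r/k_1)(1 − D₀(k_r−k_1)/(k_1 L₀))] / (k_r−k_1).
Here k_r−k_1 = 0.6510 d⁻¹ and 1 − D₀(k_r−k_1)/(k_1 L₀) = 1 − 1.43×0.6510/(0.263×30.4) = 0.8836, so
t_c = ln(3.475 × 0.8836) / 0.6510 = 1.122 / 0.6510 = 1.723 d.
D_c = (k_1/k_r) L₀ e^(−k_1 t_c) = (0.263/0.914) × 30.4 × e^(−0.263×1.723) = 0.2877 × 30.4 × 0.6356 = 5.560 mg/L.
Minimum DO = C_s − D_c = 10.3 − 5.560 = 4.740 mg/L.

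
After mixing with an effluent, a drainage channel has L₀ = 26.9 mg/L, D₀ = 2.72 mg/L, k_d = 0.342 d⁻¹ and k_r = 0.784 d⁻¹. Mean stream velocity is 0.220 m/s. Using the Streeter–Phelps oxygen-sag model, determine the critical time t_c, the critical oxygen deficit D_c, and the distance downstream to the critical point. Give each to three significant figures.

t_c ≈ 1.56 d; D_c ≈ 6.88 mg/L; x_c ≈ 29.7 km

With k_r/k_d = 2.292 and 1 − D₀(k_r−k_d)/(k_d L₀) = 0.8693,
t_c = ln(2.292 × 0.8693) / (0.784 − 0.342) = ln(1.993) / 0.4420 = 0.6896/0.4420 = 1.560 d.
D_c = (k_d/k_r) L₀ e^(−k_d t_c) = (0.342/0.784) × 26.9 × e^(−0.342×1.560) = 0.4362 × 26.9 × 0.5865 = 6.883 mg/L.
x_c = v t_c = 0.220 m/s × 1.560 d × 86400 s/d = 29650 m ≈ 29.7 km.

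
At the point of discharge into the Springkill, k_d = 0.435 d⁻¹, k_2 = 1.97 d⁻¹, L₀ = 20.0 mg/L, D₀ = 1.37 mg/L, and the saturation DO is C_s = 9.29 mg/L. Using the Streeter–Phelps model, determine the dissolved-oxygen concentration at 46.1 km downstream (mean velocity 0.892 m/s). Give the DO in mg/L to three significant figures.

DO ≈ 6.24 mg/L

Travel time t = x/v = 46.1 km / (0.892 m/s) = 46100 m / 0.892 m/s = 51680 s = 0.5982 d.
k_d L₀/(k_2−k_d) = 0.435×20.0/(1.97−0.435) = 8.700/1.535 = 5.668 mg/L.
e^(−k_d t) = e^(−0.435×0.5982) = 0.7709; e^(−k_2 t) = e^(−1.97×0.5982) = 0.3078.
D = 5.668 × (0.7709 − 0.3078) + 1.37 × 0.3078 = 2.625 + 0.4217 = 3.047 mg/L.
DO = C_s − D = 9.29 − 3.047 = 6.243 mg/L.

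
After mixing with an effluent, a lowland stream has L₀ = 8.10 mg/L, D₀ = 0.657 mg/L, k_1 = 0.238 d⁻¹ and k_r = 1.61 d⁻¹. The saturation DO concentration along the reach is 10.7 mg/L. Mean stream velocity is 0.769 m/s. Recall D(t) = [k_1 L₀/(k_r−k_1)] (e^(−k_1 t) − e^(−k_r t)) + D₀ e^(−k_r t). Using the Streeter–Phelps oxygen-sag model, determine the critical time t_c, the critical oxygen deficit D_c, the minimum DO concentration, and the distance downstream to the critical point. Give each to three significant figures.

t_c ≈ 0.934 d; D_c ≈ 0.959 mg/L; min DO ≈ 9.74 mg/L; x_c ≈ 62.1 km

t_c = [1/(k_r−k_1)] ln[(k_r/k_1)(1 − D₀(k_r−k_1)/(k_1 L₀))]
= [1/(1.61−0.238)] ln[(1.61/0.238)(1 − 0.657×1.372/(0.238×8.10))]
= (1/1.372) ln[6.765 × 0.5324] = 0.7289 × ln(3.602) = 0.7289 × 1.281 = 0.9340 d.
D_c = (k_1/k_r) L₀ e^(−k_1 t_c) = (0.238/1.61) × 8.10 × e^(−0.238×0.9340) = 0.1478 × 8.10 × 0.8007 = 0.9587 mg/L.
Minimum DO = C_s − D_c = 10.7 − 0.9587 = 9.741 mg/L.
x_c = v t_c = 0.769 m/s × 0.9340 d × 86400 s/d = 62050 m ≈ 62.1 km.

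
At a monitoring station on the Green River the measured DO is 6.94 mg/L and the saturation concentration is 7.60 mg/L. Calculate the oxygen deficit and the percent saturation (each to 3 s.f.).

D = C_s − C = 7.60 − 6.94 = 0.660 mg/L.
% saturation = 6.94/7.60 × 100 = 91.3 %.

D ≈ 0.660 mg/L; 91.3 % saturation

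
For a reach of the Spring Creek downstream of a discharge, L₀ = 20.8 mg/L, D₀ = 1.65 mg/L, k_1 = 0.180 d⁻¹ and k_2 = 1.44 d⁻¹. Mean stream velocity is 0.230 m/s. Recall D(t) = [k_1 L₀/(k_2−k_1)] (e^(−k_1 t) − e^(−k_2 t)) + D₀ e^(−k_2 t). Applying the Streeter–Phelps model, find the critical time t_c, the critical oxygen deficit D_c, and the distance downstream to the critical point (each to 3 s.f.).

At the critical point dD/dt = 0, so k_1 L₀ e^(−k_1 t) = k_2 D. Substituting D(t) from the Streeter–Phelps equation and solving for t gives
t_c = ln[(k_2/k_1)(1 − D₀(k_2−k_1)/(k_1 L₀))] / (k_2−k_1).
Here k_2−k_1 = 1.260 d⁻¹ and 1 − D₀(k_2−k_1)/(k_1 L₀) = 1 − 1.65×1.260/(0.180×20.8) = 0.4447, so
t_c = ln(8.000 × 0.4447) / 1.260 = 1.269 / 1.260 = 1.007 d.
D_c = (k_1/k_2) L₀ e^(−k_1 t_c) = (0.180/1.44) × 20.8 × e^(−0.180×1.007) = 0.1250 × 20.8 × 0.8342 = 2.169 mg/L.
x_c = v t_c = 0.230 m/s × 1.007 d × 86400 s/d = 20020 m ≈ 20.0 km.

t_c ≈ 1.01 d; D_c ≈ 2.17 mg/L; x_c ≈ 20.0 km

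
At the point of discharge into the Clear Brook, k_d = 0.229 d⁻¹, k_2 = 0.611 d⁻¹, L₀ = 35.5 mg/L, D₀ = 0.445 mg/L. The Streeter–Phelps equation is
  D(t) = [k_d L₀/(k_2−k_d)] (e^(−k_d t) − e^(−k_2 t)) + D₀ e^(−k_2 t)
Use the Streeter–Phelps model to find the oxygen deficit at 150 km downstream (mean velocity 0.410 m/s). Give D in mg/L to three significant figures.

D ≈ 6.50 mg/L

Travel time t = x/v = 150 km / (0.410 m/s) = 150000 m / 0.410 m/s = 365900 s = 4.234 d.
k_d L₀/(k_2−k_d) = 0.229×35.5/(0.611−0.229) = 8.130/0.3820 = 21.28 mg/L.
e^(−k_d t) = e^(−0.229×4.234) = 0.3792; e^(−k_2 t) = e^(−0.611×4.234) = 0.07523.
D = 21.28 × (0.3792 − 0.07523) + 0.445 × 0.07523 = 6.469 + 0.03348 = 6.503 mg/L.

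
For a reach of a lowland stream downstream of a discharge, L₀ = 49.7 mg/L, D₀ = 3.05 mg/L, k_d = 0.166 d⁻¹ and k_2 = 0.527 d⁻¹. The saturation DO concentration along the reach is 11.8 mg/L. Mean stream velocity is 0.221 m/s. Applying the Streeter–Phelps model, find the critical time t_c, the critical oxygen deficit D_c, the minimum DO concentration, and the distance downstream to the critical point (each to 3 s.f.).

t_c ≈ 2.80 d; D_c ≈ 9.83 mg/L; min DO ≈ 1.97 mg/L; x_c ≈ 53.5 km

At the critical point dD/dt = 0, so k_d L₀ e^(−k_d t) = k_2 D. Substituting D(t) from the Streeter–Phelps equation and solving for t gives
t_c = ln[(k_2/k_d)(1 − D₀(k_2−k_d)/(k_d L₀))] / (k_2−k_d).
Here k_2−k_d = 0.3610 d⁻¹ and 1 − D₀(k_2−k_d)/(k_d L₀) = 1 − 3.05×0.3610/(0.166×49.7) = 0.8665, so
t_c = ln(3.175 × 0.8665) / 0.3610 = 1.012 / 0.3610 = 2.803 d.
D_c = (k_d/k_2) L₀ e^(−k_d t_c) = (0.166/0.527) × 49.7 × e^(−0.166×2.803) = 0.3150 × 49.7 × 0.6279 = 9.830 mg/L.
Minimum DO = C_s − D_c = 11.8 − 9.830 = 1.970 mg/L.
x_c = v t_c = 0.221 m/s × 2.803 d × 86400 s/d = 53530 m ≈ 53.5 km.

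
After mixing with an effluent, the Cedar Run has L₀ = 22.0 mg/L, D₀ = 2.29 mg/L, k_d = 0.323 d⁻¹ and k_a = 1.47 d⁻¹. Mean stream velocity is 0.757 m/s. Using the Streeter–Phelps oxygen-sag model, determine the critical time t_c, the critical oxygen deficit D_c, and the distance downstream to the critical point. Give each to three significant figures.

t_c ≈ 0.919 d; D_c ≈ 3.59 mg/L; x_c ≈ 60.1 km

With k_a/k_d = 4.551 and 1 − D₀(k_a−k_d)/(k_d L₀) = 0.6304,
t_c = ln(4.551 × 0.6304) / (1.47 − 0.323) = ln(2.869) / 1.147 = 1.054/1.147 = 0.9188 d.
D_c = (k_d/k_a) L₀ e^(−k_d t_c) = (0.323/1.47) × 22.0 × e^(−0.323×0.9188) = 0.2197 × 22.0 × 0.7432 = 3.593 mg/L.
x_c = v t_c = 0.757 m/s × 0.9188 d × 86400 s/d = 60100 m ≈ 60.1 km.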